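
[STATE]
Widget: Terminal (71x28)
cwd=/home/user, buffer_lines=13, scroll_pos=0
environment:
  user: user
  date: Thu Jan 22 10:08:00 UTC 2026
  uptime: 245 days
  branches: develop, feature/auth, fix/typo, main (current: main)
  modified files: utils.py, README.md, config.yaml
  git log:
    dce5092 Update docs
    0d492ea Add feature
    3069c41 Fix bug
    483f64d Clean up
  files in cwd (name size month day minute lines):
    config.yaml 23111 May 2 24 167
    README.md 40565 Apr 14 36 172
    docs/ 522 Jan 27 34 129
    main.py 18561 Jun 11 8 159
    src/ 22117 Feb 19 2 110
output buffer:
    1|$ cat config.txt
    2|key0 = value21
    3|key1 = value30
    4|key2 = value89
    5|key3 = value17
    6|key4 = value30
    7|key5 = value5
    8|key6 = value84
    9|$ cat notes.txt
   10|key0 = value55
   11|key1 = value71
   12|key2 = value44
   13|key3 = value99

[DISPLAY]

$ cat config.txt                                                       
key0 = value21                                                         
key1 = value30                                                         
key2 = value89                                                         
key3 = value17                                                         
key4 = value30                                                         
key5 = value5                                                          
key6 = value84                                                         
$ cat notes.txt                                                        
key0 = value55                                                         
key1 = value71                                                         
key2 = value44                                                         
key3 = value99                                                         
$ █                                                                    
                                                                       
                                                                       
                                                                       
                                                                       
                                                                       
                                                                       
                                                                       
                                                                       
                                                                       
                                                                       
                                                                       
                                                                       
                                                                       
                                                                       


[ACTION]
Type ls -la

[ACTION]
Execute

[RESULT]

$ cat config.txt                                                       
key0 = value21                                                         
key1 = value30                                                         
key2 = value89                                                         
key3 = value17                                                         
key4 = value30                                                         
key5 = value5                                                          
key6 = value84                                                         
$ cat notes.txt                                                        
key0 = value55                                                         
key1 = value71                                                         
key2 = value44                                                         
key3 = value99                                                         
$ ls -la                                                               
-rw-r--r--  1 user group    23111 May  2 10:24 config.yaml             
-rw-r--r--  1 user group    40565 Apr 14 10:36 README.md               
drwxr-xr-x  1 user group      522 Jan 27 10:34 docs/                   
-rw-r--r--  1 user group    18561 Jun 11 10:08 main.py                 
drwxr-xr-x  1 user group    22117 Feb 19 10:02 src/                    
$ █                                                                    
                                                                       
                                                                       
                                                                       
                                                                       
                                                                       
                                                                       
                                                                       
                                                                       


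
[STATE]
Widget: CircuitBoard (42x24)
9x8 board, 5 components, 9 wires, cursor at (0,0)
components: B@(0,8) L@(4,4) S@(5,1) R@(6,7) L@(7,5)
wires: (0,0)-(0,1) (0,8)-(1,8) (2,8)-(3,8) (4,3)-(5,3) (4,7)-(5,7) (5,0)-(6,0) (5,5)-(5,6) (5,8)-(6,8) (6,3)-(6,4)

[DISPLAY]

   0 1 2 3 4 5 6 7 8                      
0  [.]─ ·                           B     
                                    │     
1                                   ·     
                                          
2                                   ·     
                                    │     
3                                   ·     
                                          
4               ·   L           ·         
                │               │         
5   ·   S       ·       · ─ ·   ·   ·     
    │                               │     
6   ·           · ─ ·           R   ·     
                                          
7                       L                 
Cursor: (0,0)                             
                                          
                                          
                                          
                                          
                                          
                                          
                                          


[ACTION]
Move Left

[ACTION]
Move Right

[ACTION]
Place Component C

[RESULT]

   0 1 2 3 4 5 6 7 8                      
0   · ─[C]                          B     
                                    │     
1                                   ·     
                                          
2                                   ·     
                                    │     
3                                   ·     
                                          
4               ·   L           ·         
                │               │         
5   ·   S       ·       · ─ ·   ·   ·     
    │                               │     
6   ·           · ─ ·           R   ·     
                                          
7                       L                 
Cursor: (0,1)                             
                                          
                                          
                                          
                                          
                                          
                                          
                                          


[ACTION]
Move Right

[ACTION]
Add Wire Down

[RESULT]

   0 1 2 3 4 5 6 7 8                      
0   · ─ C  [.]                      B     
            │                       │     
1           ·                       ·     
                                          
2                                   ·     
                                    │     
3                                   ·     
                                          
4               ·   L           ·         
                │               │         
5   ·   S       ·       · ─ ·   ·   ·     
    │                               │     
6   ·           · ─ ·           R   ·     
                                          
7                       L                 
Cursor: (0,2)                             
                                          
                                          
                                          
                                          
                                          
                                          
                                          


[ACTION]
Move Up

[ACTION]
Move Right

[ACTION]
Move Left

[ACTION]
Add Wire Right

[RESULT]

   0 1 2 3 4 5 6 7 8                      
0   · ─ C  [.]─ ·                   B     
            │                       │     
1           ·                       ·     
                                          
2                                   ·     
                                    │     
3                                   ·     
                                          
4               ·   L           ·         
                │               │         
5   ·   S       ·       · ─ ·   ·   ·     
    │                               │     
6   ·           · ─ ·           R   ·     
                                          
7                       L                 
Cursor: (0,2)                             
                                          
                                          
                                          
                                          
                                          
                                          
                                          


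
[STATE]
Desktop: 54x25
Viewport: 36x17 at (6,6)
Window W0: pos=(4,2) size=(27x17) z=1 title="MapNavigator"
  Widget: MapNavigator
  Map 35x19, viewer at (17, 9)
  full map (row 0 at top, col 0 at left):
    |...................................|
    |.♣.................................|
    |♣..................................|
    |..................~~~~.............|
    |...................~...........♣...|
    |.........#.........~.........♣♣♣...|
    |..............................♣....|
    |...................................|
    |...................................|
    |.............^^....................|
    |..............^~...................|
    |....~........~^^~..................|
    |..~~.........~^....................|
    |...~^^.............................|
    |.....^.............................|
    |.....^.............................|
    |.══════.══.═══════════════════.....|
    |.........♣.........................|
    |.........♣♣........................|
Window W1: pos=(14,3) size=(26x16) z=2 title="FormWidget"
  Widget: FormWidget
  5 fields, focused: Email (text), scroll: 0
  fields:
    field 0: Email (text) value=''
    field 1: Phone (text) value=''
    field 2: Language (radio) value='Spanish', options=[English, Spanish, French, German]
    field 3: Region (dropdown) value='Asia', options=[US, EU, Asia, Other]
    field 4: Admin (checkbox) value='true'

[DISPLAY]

........┃> Email:      [        ]┃  
...#....┃  Phone:      [        ]┃  
........┃  Language:   ( ) Englis┃  
........┃  Region:     [Asia   ▼]┃  
........┃  Admin:      [x]       ┃  
.......^┃                        ┃  
........┃                        ┃  
.......~┃                        ┃  
.......~┃                        ┃  
........┃                        ┃  
........┃                        ┃  
........┃                        ┃  
━━━━━━━━┗━━━━━━━━━━━━━━━━━━━━━━━━┛  
                                    
                                    
                                    
                                    


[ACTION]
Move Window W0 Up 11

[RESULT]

........┃> Email:      [        ]┃  
........┃  Phone:      [        ]┃  
........┃  Language:   ( ) Englis┃  
.......^┃  Region:     [Asia   ▼]┃  
........┃  Admin:      [x]       ┃  
.......~┃                        ┃  
.......~┃                        ┃  
........┃                        ┃  
........┃                        ┃  
........┃                        ┃  
━━━━━━━━┃                        ┃  
        ┃                        ┃  
        ┗━━━━━━━━━━━━━━━━━━━━━━━━┛  
                                    
                                    
                                    
                                    


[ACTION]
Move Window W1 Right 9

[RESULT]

.................┃> Email:      [   
.................┃  Phone:      [   
.................┃  Language:   ( ) 
.......^^..@.....┃  Region:     [Asi
........^~.......┃  Admin:      [x] 
.......~^^~......┃                  
.......~^........┃                  
.................┃                  
.................┃                  
.................┃                  
━━━━━━━━━━━━━━━━━┃                  
                 ┃                  
                 ┗━━━━━━━━━━━━━━━━━━
                                    
                                    
                                    
                                    


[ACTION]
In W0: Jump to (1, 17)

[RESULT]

          .....^.┃> Email:      [   
          .....^.┃  Phone:      [   
          .══════┃  Language:   ( ) 
          .@.....┃  Region:     [Asi
          .......┃  Admin:      [x] 
                 ┃                  
                 ┃                  
                 ┃                  
                 ┃                  
                 ┃                  
━━━━━━━━━━━━━━━━━┃                  
                 ┃                  
                 ┗━━━━━━━━━━━━━━━━━━
                                    
                                    
                                    
                                    


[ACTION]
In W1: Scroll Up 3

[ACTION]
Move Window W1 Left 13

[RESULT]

    ┃> Email:      [        ]┃      
    ┃  Phone:      [        ]┃      
    ┃  Language:   ( ) Englis┃      
    ┃  Region:     [Asia   ▼]┃      
    ┃  Admin:      [x]       ┃      
    ┃                        ┃      
    ┃                        ┃      
    ┃                        ┃      
    ┃                        ┃      
    ┃                        ┃      
━━━━┃                        ┃      
    ┃                        ┃      
    ┗━━━━━━━━━━━━━━━━━━━━━━━━┛      
                                    
                                    
                                    
                                    


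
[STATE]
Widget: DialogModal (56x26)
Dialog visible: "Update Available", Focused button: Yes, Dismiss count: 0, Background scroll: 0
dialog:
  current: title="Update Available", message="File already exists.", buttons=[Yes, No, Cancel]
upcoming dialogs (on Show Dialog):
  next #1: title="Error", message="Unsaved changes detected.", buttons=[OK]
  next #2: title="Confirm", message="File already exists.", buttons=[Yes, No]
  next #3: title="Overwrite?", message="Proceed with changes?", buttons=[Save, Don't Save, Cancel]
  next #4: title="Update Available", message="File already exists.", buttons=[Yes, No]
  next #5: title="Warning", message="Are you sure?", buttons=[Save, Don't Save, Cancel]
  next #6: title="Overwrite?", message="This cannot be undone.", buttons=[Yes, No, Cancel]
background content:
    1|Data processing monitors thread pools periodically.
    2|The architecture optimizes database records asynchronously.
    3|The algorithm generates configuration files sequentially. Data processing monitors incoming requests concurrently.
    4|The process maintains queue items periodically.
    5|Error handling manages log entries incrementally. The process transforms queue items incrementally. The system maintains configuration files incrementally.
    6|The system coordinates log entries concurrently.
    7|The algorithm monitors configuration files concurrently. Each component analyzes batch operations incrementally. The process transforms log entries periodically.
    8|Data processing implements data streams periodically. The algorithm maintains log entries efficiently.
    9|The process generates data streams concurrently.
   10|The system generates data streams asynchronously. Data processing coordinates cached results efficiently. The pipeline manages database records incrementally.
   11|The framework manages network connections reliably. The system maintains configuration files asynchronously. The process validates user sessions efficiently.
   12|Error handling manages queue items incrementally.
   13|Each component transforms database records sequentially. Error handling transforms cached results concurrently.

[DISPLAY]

Data processing monitors thread pools periodically.     
The architecture optimizes database records asynchronous
The algorithm generates configuration files sequentially
The process maintains queue items periodically.         
Error handling manages log entries incrementally. The pr
The system coordinates log entries concurrently.        
The algorithm monitors configuration files concurrently.
Data processing implements data streams periodically. Th
The process generates data streams concurrently.        
The system generates data streams asynchronously. Data p
The framework ma┌──────────────────────┐s reliably. The 
Error handling m│   Update Available   │mentally.       
Each component t│ File already exists. │ds sequentially.
                │ [Yes]  No   Cancel   │                
                └──────────────────────┘                
                                                        
                                                        
                                                        
                                                        
                                                        
                                                        
                                                        
                                                        
                                                        
                                                        
                                                        


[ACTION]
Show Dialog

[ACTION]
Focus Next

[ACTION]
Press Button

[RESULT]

Data processing monitors thread pools periodically.     
The architecture optimizes database records asynchronous
The algorithm generates configuration files sequentially
The process maintains queue items periodically.         
Error handling manages log entries incrementally. The pr
The system coordinates log entries concurrently.        
The algorithm monitors configuration files concurrently.
Data processing implements data streams periodically. Th
The process generates data streams concurrently.        
The system generates data streams asynchronously. Data p
The framework manages network connections reliably. The 
Error handling manages queue items incrementally.       
Each component transforms database records sequentially.
                                                        
                                                        
                                                        
                                                        
                                                        
                                                        
                                                        
                                                        
                                                        
                                                        
                                                        
                                                        
                                                        


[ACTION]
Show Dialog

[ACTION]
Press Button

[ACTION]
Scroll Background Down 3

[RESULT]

The process maintains queue items periodically.         
Error handling manages log entries incrementally. The pr
The system coordinates log entries concurrently.        
The algorithm monitors configuration files concurrently.
Data processing implements data streams periodically. Th
The process generates data streams concurrently.        
The system generates data streams asynchronously. Data p
The framework manages network connections reliably. The 
Error handling manages queue items incrementally.       
Each component transforms database records sequentially.
                                                        
                                                        
                                                        
                                                        
                                                        
                                                        
                                                        
                                                        
                                                        
                                                        
                                                        
                                                        
                                                        
                                                        
                                                        
                                                        


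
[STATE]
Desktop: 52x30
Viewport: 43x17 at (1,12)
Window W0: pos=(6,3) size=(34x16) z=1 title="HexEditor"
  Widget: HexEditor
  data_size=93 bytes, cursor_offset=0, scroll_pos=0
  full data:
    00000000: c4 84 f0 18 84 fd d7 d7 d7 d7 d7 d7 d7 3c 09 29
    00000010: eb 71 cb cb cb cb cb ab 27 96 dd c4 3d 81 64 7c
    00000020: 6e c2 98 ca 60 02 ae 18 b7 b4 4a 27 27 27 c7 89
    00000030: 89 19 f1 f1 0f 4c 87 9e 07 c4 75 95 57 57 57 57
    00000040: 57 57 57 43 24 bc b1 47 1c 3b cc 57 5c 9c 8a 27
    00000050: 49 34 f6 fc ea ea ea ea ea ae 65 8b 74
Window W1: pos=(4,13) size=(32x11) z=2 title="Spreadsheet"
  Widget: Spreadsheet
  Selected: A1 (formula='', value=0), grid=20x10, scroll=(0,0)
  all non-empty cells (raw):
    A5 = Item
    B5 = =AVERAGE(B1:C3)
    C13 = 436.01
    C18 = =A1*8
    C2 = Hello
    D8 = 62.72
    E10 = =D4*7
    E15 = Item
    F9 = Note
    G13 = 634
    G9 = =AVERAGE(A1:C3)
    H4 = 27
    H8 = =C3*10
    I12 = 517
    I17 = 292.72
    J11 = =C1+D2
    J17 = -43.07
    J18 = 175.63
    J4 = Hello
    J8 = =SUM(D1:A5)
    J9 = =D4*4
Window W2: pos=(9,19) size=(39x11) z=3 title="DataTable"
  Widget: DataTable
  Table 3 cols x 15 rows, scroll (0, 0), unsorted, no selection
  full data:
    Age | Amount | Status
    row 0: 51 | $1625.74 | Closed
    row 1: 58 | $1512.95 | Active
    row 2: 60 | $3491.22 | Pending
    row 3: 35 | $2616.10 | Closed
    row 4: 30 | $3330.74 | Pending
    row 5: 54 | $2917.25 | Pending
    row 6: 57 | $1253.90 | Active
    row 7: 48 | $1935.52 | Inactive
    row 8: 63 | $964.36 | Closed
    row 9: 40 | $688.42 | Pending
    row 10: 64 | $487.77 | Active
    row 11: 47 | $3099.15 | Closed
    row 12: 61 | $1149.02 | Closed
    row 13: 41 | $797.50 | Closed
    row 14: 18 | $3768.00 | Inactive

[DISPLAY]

     ┃                                ┃    
   ┏━━━━━━━━━━━━━━━━━━━━━━━━━━━━━━┓   ┃    
   ┃ Spreadsheet                  ┃   ┃    
   ┠──────────────────────────────┨   ┃    
   ┃A1:                           ┃   ┃    
   ┃       A       B       C      ┃   ┃    
   ┃------------------------------┃━━━┛    
   ┃  1 ┏━━━━━━━━━━━━━━━━━━━━━━━━━━━━━━━━━━
   ┃  2 ┃ DataTable                        
   ┃  3 ┠──────────────────────────────────
   ┃  4 ┃Age│Amount  │Status               
   ┗━━━━┃───┼────────┼────────             
        ┃51 │$1625.74│Closed               
        ┃58 │$1512.95│Active               
        ┃60 │$3491.22│Pending              
        ┃35 │$2616.10│Closed               
        ┃30 │$3330.74│Pending              


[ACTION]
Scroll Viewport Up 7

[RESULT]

     ┠────────────────────────────────┨    
     ┃00000000  C4 84 f0 18 84 fd d7 d┃    
     ┃00000010  eb 71 cb cb cb cb cb a┃    
     ┃00000020  6e c2 98 ca 60 02 ae 1┃    
     ┃00000030  89 19 f1 f1 0f 4c 87 9┃    
     ┃00000040  57 57 57 43 24 bc b1 4┃    
     ┃00000050  49 34 f6 fc ea ea ea e┃    
     ┃                                ┃    
   ┏━━━━━━━━━━━━━━━━━━━━━━━━━━━━━━┓   ┃    
   ┃ Spreadsheet                  ┃   ┃    
   ┠──────────────────────────────┨   ┃    
   ┃A1:                           ┃   ┃    
   ┃       A       B       C      ┃   ┃    
   ┃------------------------------┃━━━┛    
   ┃  1 ┏━━━━━━━━━━━━━━━━━━━━━━━━━━━━━━━━━━
   ┃  2 ┃ DataTable                        
   ┃  3 ┠──────────────────────────────────


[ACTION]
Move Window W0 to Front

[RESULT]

     ┠────────────────────────────────┨    
     ┃00000000  C4 84 f0 18 84 fd d7 d┃    
     ┃00000010  eb 71 cb cb cb cb cb a┃    
     ┃00000020  6e c2 98 ca 60 02 ae 1┃    
     ┃00000030  89 19 f1 f1 0f 4c 87 9┃    
     ┃00000040  57 57 57 43 24 bc b1 4┃    
     ┃00000050  49 34 f6 fc ea ea ea e┃    
     ┃                                ┃    
   ┏━┃                                ┃    
   ┃ ┃                                ┃    
   ┠─┃                                ┃    
   ┃A┃                                ┃    
   ┃ ┃                                ┃    
   ┃-┗━━━━━━━━━━━━━━━━━━━━━━━━━━━━━━━━┛    
   ┃  1 ┏━━━━━━━━━━━━━━━━━━━━━━━━━━━━━━━━━━
   ┃  2 ┃ DataTable                        
   ┃  3 ┠──────────────────────────────────


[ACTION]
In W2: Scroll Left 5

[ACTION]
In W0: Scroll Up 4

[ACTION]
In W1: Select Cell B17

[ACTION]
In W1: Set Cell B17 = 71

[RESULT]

     ┠────────────────────────────────┨    
     ┃00000000  C4 84 f0 18 84 fd d7 d┃    
     ┃00000010  eb 71 cb cb cb cb cb a┃    
     ┃00000020  6e c2 98 ca 60 02 ae 1┃    
     ┃00000030  89 19 f1 f1 0f 4c 87 9┃    
     ┃00000040  57 57 57 43 24 bc b1 4┃    
     ┃00000050  49 34 f6 fc ea ea ea e┃    
     ┃                                ┃    
   ┏━┃                                ┃    
   ┃ ┃                                ┃    
   ┠─┃                                ┃    
   ┃B┃                                ┃    
   ┃ ┃                                ┃    
   ┃-┗━━━━━━━━━━━━━━━━━━━━━━━━━━━━━━━━┛    
   ┃  1 ┏━━━━━━━━━━━━━━━━━━━━━━━━━━━━━━━━━━
   ┃  2 ┃ DataTable                        
   ┃  3 ┠──────────────────────────────────


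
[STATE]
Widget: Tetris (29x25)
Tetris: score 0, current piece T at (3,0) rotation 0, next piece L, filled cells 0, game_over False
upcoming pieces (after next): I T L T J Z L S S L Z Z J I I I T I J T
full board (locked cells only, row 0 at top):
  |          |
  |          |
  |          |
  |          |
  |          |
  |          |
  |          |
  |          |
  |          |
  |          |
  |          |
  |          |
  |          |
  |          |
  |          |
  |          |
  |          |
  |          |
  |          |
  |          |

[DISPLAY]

    ▒     │Next:             
   ▒▒▒    │  ▒               
          │▒▒▒               
          │                  
          │                  
          │                  
          │Score:            
          │0                 
          │                  
          │                  
          │                  
          │                  
          │                  
          │                  
          │                  
          │                  
          │                  
          │                  
          │                  
          │                  
          │                  
          │                  
          │                  
          │                  
          │                  


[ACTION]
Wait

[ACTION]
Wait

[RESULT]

          │Next:             
          │  ▒               
    ▒     │▒▒▒               
   ▒▒▒    │                  
          │                  
          │                  
          │Score:            
          │0                 
          │                  
          │                  
          │                  
          │                  
          │                  
          │                  
          │                  
          │                  
          │                  
          │                  
          │                  
          │                  
          │                  
          │                  
          │                  
          │                  
          │                  


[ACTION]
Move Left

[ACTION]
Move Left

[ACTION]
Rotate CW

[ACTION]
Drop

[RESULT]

          │Next:             
          │  ▒               
          │▒▒▒               
 ▒        │                  
 ▒▒       │                  
 ▒        │                  
          │Score:            
          │0                 
          │                  
          │                  
          │                  
          │                  
          │                  
          │                  
          │                  
          │                  
          │                  
          │                  
          │                  
          │                  
          │                  
          │                  
          │                  
          │                  
          │                  


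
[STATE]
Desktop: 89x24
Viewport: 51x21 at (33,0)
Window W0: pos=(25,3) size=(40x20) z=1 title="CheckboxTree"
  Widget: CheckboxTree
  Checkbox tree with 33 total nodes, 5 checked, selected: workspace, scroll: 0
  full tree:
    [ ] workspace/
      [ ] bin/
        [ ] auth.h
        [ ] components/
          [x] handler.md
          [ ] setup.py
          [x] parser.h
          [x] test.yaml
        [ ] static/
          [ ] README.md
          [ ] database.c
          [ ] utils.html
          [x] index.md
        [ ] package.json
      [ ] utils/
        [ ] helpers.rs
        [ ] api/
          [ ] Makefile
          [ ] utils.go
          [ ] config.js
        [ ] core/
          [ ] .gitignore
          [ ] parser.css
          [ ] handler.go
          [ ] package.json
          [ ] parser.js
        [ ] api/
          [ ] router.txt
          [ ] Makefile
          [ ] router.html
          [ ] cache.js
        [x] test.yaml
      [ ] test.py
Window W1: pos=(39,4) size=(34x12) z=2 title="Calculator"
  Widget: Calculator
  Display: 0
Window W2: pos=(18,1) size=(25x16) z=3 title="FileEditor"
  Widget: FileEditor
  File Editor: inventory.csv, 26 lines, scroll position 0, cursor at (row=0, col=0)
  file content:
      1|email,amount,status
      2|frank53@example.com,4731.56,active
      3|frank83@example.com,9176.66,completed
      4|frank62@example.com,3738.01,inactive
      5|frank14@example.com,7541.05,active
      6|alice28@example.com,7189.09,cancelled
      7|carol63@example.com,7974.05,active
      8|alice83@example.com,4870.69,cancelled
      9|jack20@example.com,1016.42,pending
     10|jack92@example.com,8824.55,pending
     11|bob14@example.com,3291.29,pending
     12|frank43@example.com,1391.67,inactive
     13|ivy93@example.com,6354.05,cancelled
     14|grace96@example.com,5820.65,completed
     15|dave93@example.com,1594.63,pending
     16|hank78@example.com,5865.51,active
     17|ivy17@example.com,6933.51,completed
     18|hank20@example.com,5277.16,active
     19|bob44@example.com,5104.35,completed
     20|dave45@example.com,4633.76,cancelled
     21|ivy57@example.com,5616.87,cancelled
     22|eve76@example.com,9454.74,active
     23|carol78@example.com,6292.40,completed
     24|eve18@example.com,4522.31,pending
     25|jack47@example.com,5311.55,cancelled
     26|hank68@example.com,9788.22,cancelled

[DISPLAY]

                                                   
━━━━━━━━━┓                                         
         ┃                                         
─────────┨━━━━━━━━━━━━━━━━━━━━━┓                   
tatus   ▲┃━━━━━━━━━━━━━━━━━━━━━━━━━━━━━┓           
e.com,47█┃lculator                     ┃           
e.com,91░┃─────────────────────────────┨           
e.com,37░┃                            0┃           
e.com,75░┃─┬───┬───┬───┐               ┃           
e.com,71░┃ │ 8 │ 9 │ ÷ │               ┃           
e.com,79░┃─┼───┼───┼───┤               ┃           
e.com,48░┃ │ 5 │ 6 │ × │               ┃           
.com,101░┃─┼───┼───┼───┤               ┃           
.com,882░┃ │ 2 │ 3 │ - │               ┃           
com,3291░┃─┴───┴───┴───┘               ┃           
e.com,13▼┃━━━━━━━━━━━━━━━━━━━━━━━━━━━━━┛           
━━━━━━━━━┛se.c                 ┃                   
[ ] utils.html                 ┃                   
[x] index.md                   ┃                   
] package.json                 ┃                   
utils/                         ┃                   


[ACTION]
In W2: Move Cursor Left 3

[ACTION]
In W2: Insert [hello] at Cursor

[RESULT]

                                                   
━━━━━━━━━┓                                         
         ┃                                         
─────────┨━━━━━━━━━━━━━━━━━━━━━┓                   
unt,stat▲┃━━━━━━━━━━━━━━━━━━━━━━━━━━━━━┓           
e.com,47█┃lculator                     ┃           
e.com,91░┃─────────────────────────────┨           
e.com,37░┃                            0┃           
e.com,75░┃─┬───┬───┬───┐               ┃           
e.com,71░┃ │ 8 │ 9 │ ÷ │               ┃           
e.com,79░┃─┼───┼───┼───┤               ┃           
e.com,48░┃ │ 5 │ 6 │ × │               ┃           
.com,101░┃─┼───┼───┼───┤               ┃           
.com,882░┃ │ 2 │ 3 │ - │               ┃           
com,3291░┃─┴───┴───┴───┘               ┃           
e.com,13▼┃━━━━━━━━━━━━━━━━━━━━━━━━━━━━━┛           
━━━━━━━━━┛se.c                 ┃                   
[ ] utils.html                 ┃                   
[x] index.md                   ┃                   
] package.json                 ┃                   
utils/                         ┃                   


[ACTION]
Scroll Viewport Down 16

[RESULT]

─────────┨━━━━━━━━━━━━━━━━━━━━━┓                   
unt,stat▲┃━━━━━━━━━━━━━━━━━━━━━━━━━━━━━┓           
e.com,47█┃lculator                     ┃           
e.com,91░┃─────────────────────────────┨           
e.com,37░┃                            0┃           
e.com,75░┃─┬───┬───┬───┐               ┃           
e.com,71░┃ │ 8 │ 9 │ ÷ │               ┃           
e.com,79░┃─┼───┼───┼───┤               ┃           
e.com,48░┃ │ 5 │ 6 │ × │               ┃           
.com,101░┃─┼───┼───┼───┤               ┃           
.com,882░┃ │ 2 │ 3 │ - │               ┃           
com,3291░┃─┴───┴───┴───┘               ┃           
e.com,13▼┃━━━━━━━━━━━━━━━━━━━━━━━━━━━━━┛           
━━━━━━━━━┛se.c                 ┃                   
[ ] utils.html                 ┃                   
[x] index.md                   ┃                   
] package.json                 ┃                   
utils/                         ┃                   
] helpers.rs                   ┃                   
━━━━━━━━━━━━━━━━━━━━━━━━━━━━━━━┛                   
                                                   


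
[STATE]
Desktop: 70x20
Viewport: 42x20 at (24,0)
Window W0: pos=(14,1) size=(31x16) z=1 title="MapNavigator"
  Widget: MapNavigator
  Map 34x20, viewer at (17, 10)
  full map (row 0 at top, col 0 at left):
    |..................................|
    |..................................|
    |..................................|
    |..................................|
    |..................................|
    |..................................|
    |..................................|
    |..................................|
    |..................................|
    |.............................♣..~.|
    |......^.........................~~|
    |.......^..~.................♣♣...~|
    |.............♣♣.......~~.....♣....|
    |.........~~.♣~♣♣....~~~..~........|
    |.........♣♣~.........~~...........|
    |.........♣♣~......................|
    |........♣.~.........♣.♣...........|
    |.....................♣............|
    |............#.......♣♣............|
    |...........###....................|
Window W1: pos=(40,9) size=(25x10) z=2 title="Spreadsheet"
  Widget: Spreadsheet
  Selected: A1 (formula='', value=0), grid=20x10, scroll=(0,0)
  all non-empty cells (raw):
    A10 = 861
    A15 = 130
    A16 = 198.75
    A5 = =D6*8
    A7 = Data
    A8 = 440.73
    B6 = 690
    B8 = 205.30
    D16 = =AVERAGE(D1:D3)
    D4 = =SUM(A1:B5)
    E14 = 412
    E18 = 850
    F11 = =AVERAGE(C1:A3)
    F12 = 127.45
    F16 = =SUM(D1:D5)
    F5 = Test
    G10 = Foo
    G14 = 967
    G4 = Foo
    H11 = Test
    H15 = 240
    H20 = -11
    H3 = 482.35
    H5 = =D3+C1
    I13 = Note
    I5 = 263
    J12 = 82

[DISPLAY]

                                          
━━━━━━━━━━━━━━━━━━━━┓                     
ator                ┃                     
────────────────────┨                     
....................┃                     
....................┃                     
....................┃                     
....................┃                     
....................┃                     
................┏━━━━━━━━━━━━━━━━━━━━━━━┓ 
.....@..........┃ Spreadsheet           ┃ 
................┠───────────────────────┨ 
.♣♣.......~~....┃A1:                    ┃ 
♣~♣♣....~~~..~..┃       A       B       ┃ 
.........~~.....┃-----------------------┃ 
................┃  1      [0]       0   ┃ 
━━━━━━━━━━━━━━━━┃  2        0       0   ┃ 
                ┃  3        0       0   ┃ 
                ┗━━━━━━━━━━━━━━━━━━━━━━━┛ 
                                          


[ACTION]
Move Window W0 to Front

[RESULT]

                                          
━━━━━━━━━━━━━━━━━━━━┓                     
ator                ┃                     
────────────────────┨                     
....................┃                     
....................┃                     
....................┃                     
....................┃                     
....................┃                     
.................♣..┃━━━━━━━━━━━━━━━━━━━┓ 
.....@..............┃eadsheet           ┃ 
................♣♣..┃───────────────────┨ 
.♣♣.......~~.....♣..┃                   ┃ 
♣~♣♣....~~~..~......┃   A       B       ┃ 
.........~~.........┃-------------------┃ 
....................┃     [0]       0   ┃ 
━━━━━━━━━━━━━━━━━━━━┛       0       0   ┃ 
                ┃  3        0       0   ┃ 
                ┗━━━━━━━━━━━━━━━━━━━━━━━┛ 
                                          


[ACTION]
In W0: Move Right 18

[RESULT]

                                          
━━━━━━━━━━━━━━━━━━━━┓                     
ator                ┃                     
────────────────────┨                     
......              ┃                     
......              ┃                     
......              ┃                     
......              ┃                     
......              ┃                     
.♣..~.              ┃━━━━━━━━━━━━━━━━━━━┓ 
....~@              ┃eadsheet           ┃ 
♣♣...~              ┃───────────────────┨ 
.♣....              ┃                   ┃ 
......              ┃   A       B       ┃ 
......              ┃-------------------┃ 
......              ┃     [0]       0   ┃ 
━━━━━━━━━━━━━━━━━━━━┛       0       0   ┃ 
                ┃  3        0       0   ┃ 
                ┗━━━━━━━━━━━━━━━━━━━━━━━┛ 
                                          
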